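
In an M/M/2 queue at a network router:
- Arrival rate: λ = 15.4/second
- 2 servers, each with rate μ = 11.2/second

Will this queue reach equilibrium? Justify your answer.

Stability requires ρ = λ/(cμ) < 1
ρ = 15.4/(2 × 11.2) = 15.4/22.40 = 0.6875
Since 0.6875 < 1, the system is STABLE.
The servers are busy 68.75% of the time.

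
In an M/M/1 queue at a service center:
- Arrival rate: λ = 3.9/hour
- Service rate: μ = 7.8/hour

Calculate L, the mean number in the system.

ρ = λ/μ = 3.9/7.8 = 0.5000
For M/M/1: L = λ/(μ-λ)
L = 3.9/(7.8-3.9) = 3.9/3.90
L = 1.0000 customers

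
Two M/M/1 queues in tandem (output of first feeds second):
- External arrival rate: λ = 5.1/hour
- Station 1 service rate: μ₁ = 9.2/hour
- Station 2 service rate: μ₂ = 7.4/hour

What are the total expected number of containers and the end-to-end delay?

By Jackson's theorem, each station behaves as independent M/M/1.
Station 1: ρ₁ = 5.1/9.2 = 0.5543, L₁ = ρ₁/(1-ρ₁) = λ/(μ₁-λ) = 5.1/4.10 = 1.2439
Station 2: ρ₂ = 5.1/7.4 = 0.6892, L₂ = ρ₂/(1-ρ₂) = λ/(μ₂-λ) = 5.1/2.30 = 2.2174
Total: L = L₁ + L₂ = 1.2439 + 2.2174 = 3.4613
W = L/λ = 3.4613/5.1 = 0.6787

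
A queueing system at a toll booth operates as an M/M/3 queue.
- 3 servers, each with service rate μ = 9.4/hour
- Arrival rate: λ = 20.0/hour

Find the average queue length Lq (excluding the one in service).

Traffic intensity: ρ = λ/(cμ) = 20.0/(3×9.4) = 0.7092
Since ρ = 0.7092 < 1, system is stable.
Offered load a = λ/μ = cρ = 20.0/9.4 = 2.1277
P₀ = [ Σₙ₌₀^2 aⁿ/n! + a^3/(3!(1-ρ)) ]⁻¹
Σ = a^0/0! + a^1/1! + a^2/2! = 1.00000 + 2.12766 + 2.26347 = 5.3911
a^3/(3!(1-ρ)) = 9.6318/(6 × 0.29078) = 5.5207
P₀ = 1/(5.3911 + 5.5207) = 0.09164
Lq = P₀·a^3·ρ / (3!(1-ρ)²) = 0.091644 × 9.6318 × 0.70922 / (6 × 0.084553) = 1.2340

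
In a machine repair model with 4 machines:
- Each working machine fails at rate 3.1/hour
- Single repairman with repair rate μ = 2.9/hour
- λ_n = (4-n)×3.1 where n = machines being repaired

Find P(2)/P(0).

P(2)/P(0) = ∏_{i=0}^{2-1} λ_i/μ_{i+1}
= (4-0)×3.1/2.9 × (4-1)×3.1/2.9
= 13.7122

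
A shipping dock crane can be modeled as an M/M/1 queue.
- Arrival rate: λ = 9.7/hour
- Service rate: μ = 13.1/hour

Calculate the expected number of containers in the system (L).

ρ = λ/μ = 9.7/13.1 = 0.7405
For M/M/1: L = λ/(μ-λ)
L = 9.7/(13.1-9.7) = 9.7/3.40
L = 2.8529 containers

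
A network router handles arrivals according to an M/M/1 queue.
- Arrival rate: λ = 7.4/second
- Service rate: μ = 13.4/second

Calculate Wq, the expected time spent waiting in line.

First, compute utilization: ρ = λ/μ = 7.4/13.4 = 0.5522
For M/M/1: Wq = λ/(μ(μ-λ))
Wq = 7.4/(13.4 × (13.4-7.4))
Wq = 7.4/(13.4 × 6.00)
Wq = 0.09204 seconds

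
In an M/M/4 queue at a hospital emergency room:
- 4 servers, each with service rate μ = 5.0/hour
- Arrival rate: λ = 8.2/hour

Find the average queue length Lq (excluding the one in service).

Traffic intensity: ρ = λ/(cμ) = 8.2/(4×5.0) = 0.4100
Since ρ = 0.4100 < 1, system is stable.
Offered load a = λ/μ = cρ = 8.2/5.0 = 1.6400
P₀ = [ Σₙ₌₀^3 aⁿ/n! + a^4/(4!(1-ρ)) ]⁻¹
Σ = a^0/0! + a^1/1! + a^2/2! + a^3/3! = 1.0000 + 1.6400 + 1.3448 + 0.7352 = 4.7200
a^4/(4!(1-ρ)) = 7.2339/(24 × 0.5900) = 0.5109
P₀ = 1/(4.7200 + 0.5109) = 0.1912
Lq = P₀·a^4·ρ / (4!(1-ρ)²) = 0.19117 × 7.2339 × 0.41000 / (24 × 0.34810) = 0.06787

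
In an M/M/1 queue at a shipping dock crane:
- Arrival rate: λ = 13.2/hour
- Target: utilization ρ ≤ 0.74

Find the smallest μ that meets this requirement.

ρ = λ/μ, so μ = λ/ρ
μ ≥ 13.2/0.74 = 17.8378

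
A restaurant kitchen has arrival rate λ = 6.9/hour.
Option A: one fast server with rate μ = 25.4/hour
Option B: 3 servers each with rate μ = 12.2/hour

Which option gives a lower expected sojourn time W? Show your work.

Option A: single server μ = 25.4 (M/M/1)
  ρ_A = 6.9/25.4 = 0.2717
  W_A = 1/(μ-λ) = 1/(25.4-6.9) = 1/18.50 = 0.05405

Option B: 3 servers μ = 12.2 (M/M/3)
  ρ_B = λ/(cμ) = 6.9/(3×12.2) = 0.1885
  Offered load a = λ/μ = cρ = 6.9/12.2 = 0.5656
  P₀ = [ Σₙ₌₀^2 aⁿ/n! + a^3/(3!(1-ρ)) ]⁻¹
  Σ = a^0/0! + a^1/1! + a^2/2! = 1.0000 + 0.5656 + 0.1599 = 1.7255
  a^3/(3!(1-ρ)) = 0.18091/(6 × 0.81148) = 0.03716
  P₀ = 1/(1.7255 + 0.03716) = 0.5673
  Lq = P₀·a^3·ρ / (3!(1-ρ)²) = 0.56732 × 0.18091 × 0.18852 / (6 × 0.65849) = 0.004897
  Wq_B = Lq/λ = 0.0048974/6.9 = 0.0007098
  W_B = Wq_B + 1/μ = 0.0007098 + 0.08197 = 0.08268

Since W_A = 0.05405 < W_B = 0.08268, Option A (single fast server) has the shorter time in system.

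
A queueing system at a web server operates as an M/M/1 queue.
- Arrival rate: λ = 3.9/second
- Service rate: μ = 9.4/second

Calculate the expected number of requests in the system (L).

ρ = λ/μ = 3.9/9.4 = 0.4149
For M/M/1: L = λ/(μ-λ)
L = 3.9/(9.4-3.9) = 3.9/5.50
L = 0.7091 requests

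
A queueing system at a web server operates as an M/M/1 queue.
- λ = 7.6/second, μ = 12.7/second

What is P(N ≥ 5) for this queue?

ρ = λ/μ = 7.6/12.7 = 0.598425
P(N ≥ n) = ρⁿ
P(N ≥ 5) = 0.598425^5
P(N ≥ 5) = 0.07674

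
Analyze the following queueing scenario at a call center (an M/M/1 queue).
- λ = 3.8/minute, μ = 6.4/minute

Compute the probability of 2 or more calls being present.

ρ = λ/μ = 3.8/6.4 = 0.5937
P(N ≥ n) = ρⁿ
P(N ≥ 2) = 0.5937^2
P(N ≥ 2) = 0.3525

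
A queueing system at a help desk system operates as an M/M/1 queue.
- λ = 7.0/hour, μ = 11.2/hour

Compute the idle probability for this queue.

ρ = λ/μ = 7.0/11.2 = 0.6250
P(0) = 1 - ρ = 1 - 0.6250 = 0.3750
The server is idle 37.50% of the time.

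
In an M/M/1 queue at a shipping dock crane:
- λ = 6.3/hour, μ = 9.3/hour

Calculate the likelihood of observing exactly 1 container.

ρ = λ/μ = 6.3/9.3 = 0.6774
P(n) = (1-ρ)ρⁿ
P(1) = (1-0.6774) × 0.6774^1
P(1) = 0.3226 × 0.6774
P(1) = 0.2185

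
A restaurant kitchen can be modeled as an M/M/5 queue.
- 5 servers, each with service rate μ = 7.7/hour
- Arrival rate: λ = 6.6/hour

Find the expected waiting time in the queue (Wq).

Traffic intensity: ρ = λ/(cμ) = 6.6/(5×7.7) = 0.1714
Since ρ = 0.1714 < 1, system is stable.
Offered load a = λ/μ = cρ = 6.6/7.7 = 0.8571
P₀ = [ Σₙ₌₀^4 aⁿ/n! + a^5/(5!(1-ρ)) ]⁻¹
Σ = a^0/0! + a^1/1! + a^2/2! + a^3/3! + a^4/4! = 1.0000 + 0.8571 + 0.3673 + 0.1050 + 0.02249 = 2.3519
a^5/(5!(1-ρ)) = 0.4627/(120 × 0.8286) = 0.004653
P₀ = 1/(2.3519 + 0.004653) = 0.4243
Lq = P₀·a^5·ρ / (5!(1-ρ)²) = 0.4243 × 0.4627 × 0.1714 / (120 × 0.6865) = 0.0004085
Wq = Lq/λ = 0.00040853/6.6 = 0.00006190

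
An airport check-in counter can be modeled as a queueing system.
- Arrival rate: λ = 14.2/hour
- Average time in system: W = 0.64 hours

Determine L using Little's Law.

Little's Law: L = λW
L = 14.2 × 0.64 = 9.0880 passengers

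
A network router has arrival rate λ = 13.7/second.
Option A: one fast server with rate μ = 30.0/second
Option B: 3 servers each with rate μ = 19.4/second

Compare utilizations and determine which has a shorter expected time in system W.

Option A: single server μ = 30.0 (M/M/1)
  ρ_A = 13.7/30.0 = 0.4567
  W_A = 1/(μ-λ) = 1/(30.0-13.7) = 1/16.30 = 0.06135

Option B: 3 servers μ = 19.4 (M/M/3)
  ρ_B = λ/(cμ) = 13.7/(3×19.4) = 0.2354
  Offered load a = λ/μ = cρ = 13.7/19.4 = 0.7062
  P₀ = [ Σₙ₌₀^2 aⁿ/n! + a^3/(3!(1-ρ)) ]⁻¹
  Σ = a^0/0! + a^1/1! + a^2/2! = 1.0000 + 0.7062 + 0.2493 = 1.9555
  a^3/(3!(1-ρ)) = 0.3522/(6 × 0.7646) = 0.07677
  P₀ = 1/(1.9555 + 0.07677) = 0.4921
  Lq = P₀·a^3·ρ / (3!(1-ρ)²) = 0.4921 × 0.3522 × 0.2354 / (6 × 0.5846) = 0.01163
  Wq_B = Lq/λ = 0.011629/13.7 = 0.0008488
  W_B = Wq_B + 1/μ = 0.0008488 + 0.05155 = 0.05240

Since W_B = 0.05240 < W_A = 0.06135, Option B (multiple servers) has the shorter time in system.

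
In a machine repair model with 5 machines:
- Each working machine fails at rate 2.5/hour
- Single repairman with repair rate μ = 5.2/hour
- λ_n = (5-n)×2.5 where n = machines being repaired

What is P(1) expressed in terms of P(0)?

P(1)/P(0) = ∏_{i=0}^{1-1} λ_i/μ_{i+1}
= (5-0)×2.5/5.2
= 2.4038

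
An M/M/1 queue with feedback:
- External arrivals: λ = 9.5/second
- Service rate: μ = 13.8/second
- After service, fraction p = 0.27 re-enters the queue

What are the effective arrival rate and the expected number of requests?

Effective arrival rate: λ_eff = λ/(1-p) = 9.5/(1-0.27) = 9.5/0.73 = 13.0136986
ρ = λ_eff/μ = 13.0136986/13.8 = 0.9430216
L = ρ/(1-ρ) = 0.9430216/(1-0.9430216) = 16.5505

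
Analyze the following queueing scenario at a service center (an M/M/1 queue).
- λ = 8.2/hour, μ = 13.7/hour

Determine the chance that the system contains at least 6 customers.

ρ = λ/μ = 8.2/13.7 = 0.59854
P(N ≥ n) = ρⁿ
P(N ≥ 6) = 0.59854^6
P(N ≥ 6) = 0.04598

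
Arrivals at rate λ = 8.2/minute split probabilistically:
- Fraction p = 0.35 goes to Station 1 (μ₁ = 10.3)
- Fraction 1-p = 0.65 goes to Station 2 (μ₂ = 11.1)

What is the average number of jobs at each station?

Effective rates: λ₁ = 8.2×0.35 = 2.87, λ₂ = 8.2×0.65 = 5.33
Station 1: ρ₁ = 2.87/10.3 = 0.27864, L₁ = ρ₁/(1-ρ₁) = 0.27864/(1-0.27864) = 0.3863
Station 2: ρ₂ = 5.33/11.1 = 0.48018, L₂ = ρ₂/(1-ρ₂) = 0.48018/(1-0.48018) = 0.9237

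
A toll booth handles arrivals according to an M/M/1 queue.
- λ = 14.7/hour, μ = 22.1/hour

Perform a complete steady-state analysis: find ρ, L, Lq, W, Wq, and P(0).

Step 1: ρ = λ/μ = 14.7/22.1 = 0.6652
Step 2: L = λ/(μ-λ) = 14.7/7.40 = 1.9865
Step 3: Lq = λ²/(μ(μ-λ)) = 216.09/(22.1×7.40) = 1.3213
Step 4: W = 1/(μ-λ) = 1/7.40 = 0.135135
Step 5: Wq = λ/(μ(μ-λ)) = 14.7/(22.1×7.40) = 0.08989
Step 6: P(0) = 1-ρ = 0.3348
Verify: L = λW = 14.7×0.135135 = 1.9865 ✔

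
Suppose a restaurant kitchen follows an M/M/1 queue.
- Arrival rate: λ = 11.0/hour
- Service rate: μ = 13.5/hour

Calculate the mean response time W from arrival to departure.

First, compute utilization: ρ = λ/μ = 11.0/13.5 = 0.8148
For M/M/1: W = 1/(μ-λ)
W = 1/(13.5-11.0) = 1/2.50
W = 0.4000 hours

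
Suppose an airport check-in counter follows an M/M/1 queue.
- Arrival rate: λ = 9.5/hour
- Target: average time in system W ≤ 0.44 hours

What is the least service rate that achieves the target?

For M/M/1: W = 1/(μ-λ)
Need W ≤ 0.44, so 1/(μ-λ) ≤ 0.44
μ - λ ≥ 1/0.44 = 2.2727
μ ≥ 9.5 + 2.2727 = 11.7727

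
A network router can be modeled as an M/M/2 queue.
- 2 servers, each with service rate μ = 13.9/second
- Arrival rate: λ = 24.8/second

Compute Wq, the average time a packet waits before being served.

Traffic intensity: ρ = λ/(cμ) = 24.8/(2×13.9) = 0.8921
Since ρ = 0.8921 < 1, system is stable.
Offered load a = λ/μ = cρ = 24.8/13.9 = 1.7842
P₀ = [ Σₙ₌₀^1 aⁿ/n! + a^2/(2!(1-ρ)) ]⁻¹
Σ = a^0/0! + a^1/1! = 1.0000 + 1.7842 = 2.7842
a^2/(2!(1-ρ)) = 3.183272/(2 × 0.1079137) = 14.7492
P₀ = 1/(2.7842 + 14.7492) = 0.05703
Lq = P₀·a^2·ρ / (2!(1-ρ)²) = 0.05703422 × 3.183272 × 0.8920863 / (2 × 0.01164536) = 6.9540
Wq = Lq/λ = 6.9540/24.8 = 0.2804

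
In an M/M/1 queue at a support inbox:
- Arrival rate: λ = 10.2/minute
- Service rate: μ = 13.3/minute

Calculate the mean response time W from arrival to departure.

First, compute utilization: ρ = λ/μ = 10.2/13.3 = 0.7669
For M/M/1: W = 1/(μ-λ)
W = 1/(13.3-10.2) = 1/3.10
W = 0.3226 minutes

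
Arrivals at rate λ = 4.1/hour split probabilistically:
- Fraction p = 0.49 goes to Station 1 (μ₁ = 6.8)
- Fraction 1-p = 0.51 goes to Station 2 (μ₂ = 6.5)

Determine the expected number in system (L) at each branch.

Effective rates: λ₁ = 4.1×0.49 = 2.009, λ₂ = 4.1×0.51 = 2.091
Station 1: ρ₁ = 2.009/6.8 = 0.29544, L₁ = ρ₁/(1-ρ₁) = 0.29544/(1-0.29544) = 0.4193
Station 2: ρ₂ = 2.091/6.5 = 0.3217, L₂ = ρ₂/(1-ρ₂) = 0.3217/(1-0.3217) = 0.4743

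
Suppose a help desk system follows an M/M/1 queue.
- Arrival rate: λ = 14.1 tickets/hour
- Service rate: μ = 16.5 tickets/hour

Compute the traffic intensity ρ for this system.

Server utilization: ρ = λ/μ
ρ = 14.1/16.5 = 0.8545
The server is busy 85.45% of the time.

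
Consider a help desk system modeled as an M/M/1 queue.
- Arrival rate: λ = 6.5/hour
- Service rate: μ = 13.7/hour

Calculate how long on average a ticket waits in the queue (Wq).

First, compute utilization: ρ = λ/μ = 6.5/13.7 = 0.4745
For M/M/1: Wq = λ/(μ(μ-λ))
Wq = 6.5/(13.7 × (13.7-6.5))
Wq = 6.5/(13.7 × 7.20)
Wq = 0.06590 hours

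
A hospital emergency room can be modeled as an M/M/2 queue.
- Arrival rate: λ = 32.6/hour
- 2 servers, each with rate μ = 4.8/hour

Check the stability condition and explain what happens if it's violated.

Stability requires ρ = λ/(cμ) < 1
ρ = 32.6/(2 × 4.8) = 32.6/9.60 = 3.3958
Since 3.3958 ≥ 1, the system is UNSTABLE.
Need c > λ/μ = 32.6/4.8 = 6.79.
Minimum servers needed: c = 7.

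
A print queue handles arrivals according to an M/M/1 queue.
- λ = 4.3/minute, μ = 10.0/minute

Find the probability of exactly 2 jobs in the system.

ρ = λ/μ = 4.3/10.0 = 0.4300
P(n) = (1-ρ)ρⁿ
P(2) = (1-0.4300) × 0.4300^2
P(2) = 0.5700 × 0.1849
P(2) = 0.1054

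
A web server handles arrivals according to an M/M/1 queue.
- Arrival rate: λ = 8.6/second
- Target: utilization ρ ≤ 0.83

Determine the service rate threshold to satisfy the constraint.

ρ = λ/μ, so μ = λ/ρ
μ ≥ 8.6/0.83 = 10.3614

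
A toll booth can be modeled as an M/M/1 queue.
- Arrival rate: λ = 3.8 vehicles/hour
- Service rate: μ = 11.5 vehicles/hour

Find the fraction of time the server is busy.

Server utilization: ρ = λ/μ
ρ = 3.8/11.5 = 0.3304
The server is busy 33.04% of the time.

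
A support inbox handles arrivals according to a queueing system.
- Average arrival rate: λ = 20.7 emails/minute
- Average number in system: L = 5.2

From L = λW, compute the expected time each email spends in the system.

Little's Law: L = λW, so W = L/λ
W = 5.2/20.7 = 0.2512 minutes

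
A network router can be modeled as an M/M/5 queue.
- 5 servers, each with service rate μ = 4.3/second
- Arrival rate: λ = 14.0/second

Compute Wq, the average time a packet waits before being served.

Traffic intensity: ρ = λ/(cμ) = 14.0/(5×4.3) = 0.6512
Since ρ = 0.6512 < 1, system is stable.
Offered load a = λ/μ = cρ = 14.0/4.3 = 3.2558
P₀ = [ Σₙ₌₀^4 aⁿ/n! + a^5/(5!(1-ρ)) ]⁻¹
Σ = a^0/0! + a^1/1! + a^2/2! + a^3/3! + a^4/4! = 1.00000 + 3.25581 + 5.30016 + 5.75211 + 4.68195 = 19.9900
a^5/(5!(1-ρ)) = 365.8457/(120 × 0.34884) = 8.7396
P₀ = 1/(19.9900 + 8.7396) = 0.03481
Lq = P₀·a^5·ρ / (5!(1-ρ)²) = 0.034807 × 365.8457 × 0.65116 / (120 × 0.12169) = 0.5678
Wq = Lq/λ = 0.5678/14.0 = 0.04056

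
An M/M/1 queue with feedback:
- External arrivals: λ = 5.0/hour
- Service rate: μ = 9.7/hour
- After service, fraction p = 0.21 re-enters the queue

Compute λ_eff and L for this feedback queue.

Effective arrival rate: λ_eff = λ/(1-p) = 5.0/(1-0.21) = 5.0/0.79 = 6.32911
ρ = λ_eff/μ = 6.32911/9.7 = 0.65249
L = ρ/(1-ρ) = 0.65249/(1-0.65249) = 1.8776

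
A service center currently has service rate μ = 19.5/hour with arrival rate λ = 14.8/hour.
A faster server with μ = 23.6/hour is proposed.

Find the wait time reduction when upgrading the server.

System 1: ρ₁ = 14.8/19.5 = 0.7590, W₁ = 1/(19.5-14.8) = 0.21277
System 2: ρ₂ = 14.8/23.6 = 0.6271, W₂ = 1/(23.6-14.8) = 0.11364
Improvement: (W₁-W₂)/W₁ = (0.21277-0.11364)/0.21277 = 46.59%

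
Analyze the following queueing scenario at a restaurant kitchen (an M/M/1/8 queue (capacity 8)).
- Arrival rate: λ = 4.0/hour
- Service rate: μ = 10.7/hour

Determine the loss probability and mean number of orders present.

ρ = λ/μ = 4.0/10.7 = 0.37383
P₀ = (1-ρ)/(1-ρ^(K+1)) = (1-0.37383)/(1-0.37383^9) = 0.6262/0.9999 = 0.6263
P_K = P₀×ρ^K = 0.6263 × 0.37383^8 = 0.6263 × 0.0003814 = 0.0002389
Blocking probability P_8 = 0.0002389 (0.02389%)
L = ρ[1 - (K+1)ρ^K + Kρ^(K+1)] / [(1-ρ)(1-ρ^(K+1))]
L = 0.37383 × (1 - 9×0.0003814 + 8×0.0001426) / ((1 - 0.37383) × (1 - 0.0001426)) = 0.5957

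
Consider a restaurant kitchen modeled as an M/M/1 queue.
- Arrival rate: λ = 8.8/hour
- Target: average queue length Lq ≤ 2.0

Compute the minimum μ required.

For M/M/1: Lq = λ²/(μ(μ-λ))
Need Lq ≤ 2.0, i.e. μ(μ-λ) ≥ λ²/2.0
μ² - 8.8μ - 77.44/2.0 ≥ 0  →  μ² - 8.8μ - 38.7200 ≥ 0
Quadratic formula (positive root): μ = [λ + √(λ² + 4×38.7200)]/2
Discriminant: 77.44 + 4×38.7200 = 232.3200, √232.3200 = 15.2420
μ ≥ (8.8 + 15.2420)/2 = 12.0210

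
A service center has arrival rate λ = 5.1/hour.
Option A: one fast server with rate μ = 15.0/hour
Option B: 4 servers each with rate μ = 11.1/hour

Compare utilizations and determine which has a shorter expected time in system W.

Option A: single server μ = 15.0 (M/M/1)
  ρ_A = 5.1/15.0 = 0.3400
  W_A = 1/(μ-λ) = 1/(15.0-5.1) = 1/9.90 = 0.1010

Option B: 4 servers μ = 11.1 (M/M/4)
  ρ_B = λ/(cμ) = 5.1/(4×11.1) = 0.1149
  Offered load a = λ/μ = cρ = 5.1/11.1 = 0.4595
  P₀ = [ Σₙ₌₀^3 aⁿ/n! + a^4/(4!(1-ρ)) ]⁻¹
  Σ = a^0/0! + a^1/1! + a^2/2! + a^3/3! = 1.0000 + 0.45946 + 0.10555 + 0.016166 = 1.5812
  a^4/(4!(1-ρ)) = 0.04456/(24 × 0.8851) = 0.002098
  P₀ = 1/(1.5812 + 0.002098) = 0.6316
  Lq = P₀·a^4·ρ / (4!(1-ρ)²) = 0.63160 × 0.044564 × 0.11486 / (24 × 0.78346) = 0.0001719
  Wq_B = Lq/λ = 0.0001719/5.1 = 0.00003371
  W_B = Wq_B + 1/μ = 0.00003371 + 0.09009 = 0.09012

Since W_B = 0.09012 < W_A = 0.1010, Option B (multiple servers) has the shorter time in system.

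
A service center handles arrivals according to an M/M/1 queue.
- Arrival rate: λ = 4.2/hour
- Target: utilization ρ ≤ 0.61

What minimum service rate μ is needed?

ρ = λ/μ, so μ = λ/ρ
μ ≥ 4.2/0.61 = 6.8852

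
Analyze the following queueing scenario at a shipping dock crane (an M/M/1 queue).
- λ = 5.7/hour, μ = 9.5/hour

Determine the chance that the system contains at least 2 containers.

ρ = λ/μ = 5.7/9.5 = 0.6000
P(N ≥ n) = ρⁿ
P(N ≥ 2) = 0.6000^2
P(N ≥ 2) = 0.3600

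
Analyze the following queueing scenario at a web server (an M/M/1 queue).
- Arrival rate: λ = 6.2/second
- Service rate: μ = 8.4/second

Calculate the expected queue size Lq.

ρ = λ/μ = 6.2/8.4 = 0.7381
For M/M/1: Lq = λ²/(μ(μ-λ))
Lq = 38.44/(8.4 × 2.20)
Lq = 2.0801 requests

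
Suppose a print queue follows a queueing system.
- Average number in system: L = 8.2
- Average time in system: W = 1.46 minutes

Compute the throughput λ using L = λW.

Little's Law: L = λW, so λ = L/W
λ = 8.2/1.46 = 5.6164 jobs/minute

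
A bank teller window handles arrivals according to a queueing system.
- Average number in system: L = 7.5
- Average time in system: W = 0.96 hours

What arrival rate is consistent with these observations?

Little's Law: L = λW, so λ = L/W
λ = 7.5/0.96 = 7.8125 transactions/hour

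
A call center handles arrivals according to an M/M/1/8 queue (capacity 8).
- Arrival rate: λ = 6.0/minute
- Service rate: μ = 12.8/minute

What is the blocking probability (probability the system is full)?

ρ = λ/μ = 6.0/12.8 = 0.46875
P₀ = (1-ρ)/(1-ρ^(K+1)) = (1-0.46875)/(1-0.46875^9) = 0.5312/0.9989 = 0.5318
P_K = P₀×ρ^K = 0.5318 × 0.46875^8 = 0.5318 × 0.002331 = 0.001240
Blocking probability = 0.12%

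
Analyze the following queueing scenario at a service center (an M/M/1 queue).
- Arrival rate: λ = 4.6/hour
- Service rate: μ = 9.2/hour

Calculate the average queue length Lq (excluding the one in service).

ρ = λ/μ = 4.6/9.2 = 0.5000
For M/M/1: Lq = λ²/(μ(μ-λ))
Lq = 21.16/(9.2 × 4.60)
Lq = 0.5000 customers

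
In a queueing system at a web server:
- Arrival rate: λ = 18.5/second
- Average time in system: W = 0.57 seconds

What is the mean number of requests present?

Little's Law: L = λW
L = 18.5 × 0.57 = 10.5450 requests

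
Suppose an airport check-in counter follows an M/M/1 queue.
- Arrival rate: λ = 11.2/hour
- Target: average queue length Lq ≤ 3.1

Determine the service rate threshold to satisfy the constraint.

For M/M/1: Lq = λ²/(μ(μ-λ))
Need Lq ≤ 3.1, i.e. μ(μ-λ) ≥ λ²/3.1
μ² - 11.2μ - 125.44/3.1 ≥ 0  →  μ² - 11.2μ - 40.46452 ≥ 0
Quadratic formula (positive root): μ = [λ + √(λ² + 4×40.46452)]/2
Discriminant: 125.44 + 4×40.46452 = 287.2981, √287.2981 = 16.9499
μ ≥ (11.2 + 16.9499)/2 = 14.0749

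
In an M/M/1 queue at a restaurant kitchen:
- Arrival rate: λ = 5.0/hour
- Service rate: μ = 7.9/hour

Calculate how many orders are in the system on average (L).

ρ = λ/μ = 5.0/7.9 = 0.6329
For M/M/1: L = λ/(μ-λ)
L = 5.0/(7.9-5.0) = 5.0/2.90
L = 1.7241 orders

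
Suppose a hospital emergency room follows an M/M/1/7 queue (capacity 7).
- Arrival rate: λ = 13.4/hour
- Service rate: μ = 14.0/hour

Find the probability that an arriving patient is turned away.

ρ = λ/μ = 13.4/14.0 = 0.95714
P₀ = (1-ρ)/(1-ρ^(K+1)) = (1-0.95714)/(1-0.95714^8) = 0.04286/0.2956 = 0.1450
P_K = P₀×ρ^K = 0.1450 × 0.95714^7 = 0.1450 × 0.7359 = 0.1067
Blocking probability = 10.67%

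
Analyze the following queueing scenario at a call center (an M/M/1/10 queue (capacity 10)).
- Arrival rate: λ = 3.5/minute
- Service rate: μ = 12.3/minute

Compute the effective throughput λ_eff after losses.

ρ = λ/μ = 3.5/12.3 = 0.284553
P₀ = (1-ρ)/(1-ρ^(K+1)) = (1-0.284553)/(1-0.284553^11) = 0.7154/1.0000 = 0.7154
P_K = P₀×ρ^K = 0.7154 × 0.284553^10 = 0.7154 × 0.000003480 = 0.000002490
λ_eff = λ(1-P_K) = 3.5 × (1 - 0.000002490) = 3.5 × 1.0000 = 3.5000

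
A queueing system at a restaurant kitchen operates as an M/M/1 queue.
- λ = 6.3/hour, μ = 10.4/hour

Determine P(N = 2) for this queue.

ρ = λ/μ = 6.3/10.4 = 0.6058
P(n) = (1-ρ)ρⁿ
P(2) = (1-0.6058) × 0.6058^2
P(2) = 0.3942 × 0.3670
P(2) = 0.1447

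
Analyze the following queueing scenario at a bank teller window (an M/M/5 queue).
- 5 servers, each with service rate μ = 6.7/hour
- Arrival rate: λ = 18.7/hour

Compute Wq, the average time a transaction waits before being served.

Traffic intensity: ρ = λ/(cμ) = 18.7/(5×6.7) = 0.5582
Since ρ = 0.5582 < 1, system is stable.
Offered load a = λ/μ = cρ = 18.7/6.7 = 2.7910
P₀ = [ Σₙ₌₀^4 aⁿ/n! + a^5/(5!(1-ρ)) ]⁻¹
Σ = a^0/0! + a^1/1! + a^2/2! + a^3/3! + a^4/4! = 1.00000 + 2.79104 + 3.89497 + 3.62367 + 2.52846 = 13.8381
a^5/(5!(1-ρ)) = 169.3690/(120 × 0.4418) = 3.1947
P₀ = 1/(13.8381 + 3.1947) = 0.05871
Lq = P₀·a^5·ρ / (5!(1-ρ)²) = 0.05871 × 169.3690 × 0.5582 / (120 × 0.1952) = 0.2370
Wq = Lq/λ = 0.2370/18.7 = 0.01267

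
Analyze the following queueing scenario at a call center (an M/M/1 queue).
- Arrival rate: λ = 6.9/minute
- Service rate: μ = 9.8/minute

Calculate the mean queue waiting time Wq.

First, compute utilization: ρ = λ/μ = 6.9/9.8 = 0.7041
For M/M/1: Wq = λ/(μ(μ-λ))
Wq = 6.9/(9.8 × (9.8-6.9))
Wq = 6.9/(9.8 × 2.90)
Wq = 0.2428 minutes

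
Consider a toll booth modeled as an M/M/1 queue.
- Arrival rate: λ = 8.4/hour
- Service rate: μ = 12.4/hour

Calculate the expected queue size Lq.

ρ = λ/μ = 8.4/12.4 = 0.6774
For M/M/1: Lq = λ²/(μ(μ-λ))
Lq = 70.56/(12.4 × 4.00)
Lq = 1.4226 vehicles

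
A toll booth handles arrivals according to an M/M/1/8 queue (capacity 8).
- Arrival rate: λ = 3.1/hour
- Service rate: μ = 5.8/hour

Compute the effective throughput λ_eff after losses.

ρ = λ/μ = 3.1/5.8 = 0.53448
P₀ = (1-ρ)/(1-ρ^(K+1)) = (1-0.53448)/(1-0.53448^9) = 0.4655/0.9964 = 0.4672
P_K = P₀×ρ^K = 0.46718 × 0.53448^8 = 0.46718 × 0.0066597 = 0.003111
λ_eff = λ(1-P_K) = 3.1 × (1 - 0.003111) = 3.1 × 0.9969 = 3.0904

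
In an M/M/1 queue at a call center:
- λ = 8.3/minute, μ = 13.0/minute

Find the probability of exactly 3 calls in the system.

ρ = λ/μ = 8.3/13.0 = 0.63846
P(n) = (1-ρ)ρⁿ
P(3) = (1-0.63846) × 0.63846^3
P(3) = 0.36154 × 0.26026
P(3) = 0.09409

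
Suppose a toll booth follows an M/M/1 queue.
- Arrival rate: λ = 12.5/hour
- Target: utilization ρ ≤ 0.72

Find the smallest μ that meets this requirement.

ρ = λ/μ, so μ = λ/ρ
μ ≥ 12.5/0.72 = 17.3611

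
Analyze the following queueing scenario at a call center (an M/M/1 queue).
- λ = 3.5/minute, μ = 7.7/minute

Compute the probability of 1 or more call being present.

ρ = λ/μ = 3.5/7.7 = 0.4545
P(N ≥ n) = ρⁿ
P(N ≥ 1) = 0.4545^1
P(N ≥ 1) = 0.4545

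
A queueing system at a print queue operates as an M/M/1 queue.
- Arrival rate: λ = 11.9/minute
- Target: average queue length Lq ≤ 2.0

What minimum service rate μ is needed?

For M/M/1: Lq = λ²/(μ(μ-λ))
Need Lq ≤ 2.0, i.e. μ(μ-λ) ≥ λ²/2.0
μ² - 11.9μ - 141.61/2.0 ≥ 0  →  μ² - 11.9μ - 70.8050 ≥ 0
Quadratic formula (positive root): μ = [λ + √(λ² + 4×70.8050)]/2
Discriminant: 141.61 + 4×70.8050 = 424.8300, √424.8300 = 20.6114
μ ≥ (11.9 + 20.6114)/2 = 16.2557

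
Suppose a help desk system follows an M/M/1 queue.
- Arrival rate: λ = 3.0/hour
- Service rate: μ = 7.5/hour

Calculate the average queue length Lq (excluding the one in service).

ρ = λ/μ = 3.0/7.5 = 0.4000
For M/M/1: Lq = λ²/(μ(μ-λ))
Lq = 9.00/(7.5 × 4.50)
Lq = 0.2667 tickets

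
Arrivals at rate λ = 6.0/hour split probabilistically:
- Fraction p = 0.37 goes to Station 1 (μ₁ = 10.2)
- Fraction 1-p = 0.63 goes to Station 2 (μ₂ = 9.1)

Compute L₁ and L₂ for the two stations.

Effective rates: λ₁ = 6.0×0.37 = 2.22, λ₂ = 6.0×0.63 = 3.78
Station 1: ρ₁ = 2.22/10.2 = 0.21765, L₁ = ρ₁/(1-ρ₁) = 0.21765/(1-0.21765) = 0.2782
Station 2: ρ₂ = 3.78/9.1 = 0.41538, L₂ = ρ₂/(1-ρ₂) = 0.41538/(1-0.41538) = 0.7105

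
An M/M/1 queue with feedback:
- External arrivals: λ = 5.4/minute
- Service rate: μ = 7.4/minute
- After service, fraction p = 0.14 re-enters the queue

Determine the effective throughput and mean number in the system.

Effective arrival rate: λ_eff = λ/(1-p) = 5.4/(1-0.14) = 5.4/0.86 = 6.27907
ρ = λ_eff/μ = 6.27907/7.4 = 0.848523
L = ρ/(1-ρ) = 0.848523/(1-0.848523) = 5.6017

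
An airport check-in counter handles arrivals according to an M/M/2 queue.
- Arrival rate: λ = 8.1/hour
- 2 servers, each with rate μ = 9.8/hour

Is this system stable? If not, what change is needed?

Stability requires ρ = λ/(cμ) < 1
ρ = 8.1/(2 × 9.8) = 8.1/19.60 = 0.4133
Since 0.4133 < 1, the system is STABLE.
The servers are busy 41.33% of the time.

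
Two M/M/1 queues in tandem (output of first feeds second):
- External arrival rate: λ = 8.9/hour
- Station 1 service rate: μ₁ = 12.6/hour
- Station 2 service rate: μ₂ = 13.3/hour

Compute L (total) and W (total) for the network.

By Jackson's theorem, each station behaves as independent M/M/1.
Station 1: ρ₁ = 8.9/12.6 = 0.7063, L₁ = ρ₁/(1-ρ₁) = λ/(μ₁-λ) = 8.9/3.70 = 2.4054
Station 2: ρ₂ = 8.9/13.3 = 0.6692, L₂ = ρ₂/(1-ρ₂) = λ/(μ₂-λ) = 8.9/4.40 = 2.0227
Total: L = L₁ + L₂ = 2.4054 + 2.0227 = 4.4281
W = L/λ = 4.4281/8.9 = 0.4975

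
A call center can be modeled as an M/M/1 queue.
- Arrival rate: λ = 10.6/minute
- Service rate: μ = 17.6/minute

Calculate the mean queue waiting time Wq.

First, compute utilization: ρ = λ/μ = 10.6/17.6 = 0.6023
For M/M/1: Wq = λ/(μ(μ-λ))
Wq = 10.6/(17.6 × (17.6-10.6))
Wq = 10.6/(17.6 × 7.00)
Wq = 0.08604 minutes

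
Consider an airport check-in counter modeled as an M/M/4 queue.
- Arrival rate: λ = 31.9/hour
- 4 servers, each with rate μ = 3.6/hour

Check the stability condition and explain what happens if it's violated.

Stability requires ρ = λ/(cμ) < 1
ρ = 31.9/(4 × 3.6) = 31.9/14.40 = 2.2153
Since 2.2153 ≥ 1, the system is UNSTABLE.
Need c > λ/μ = 31.9/3.6 = 8.86.
Minimum servers needed: c = 9.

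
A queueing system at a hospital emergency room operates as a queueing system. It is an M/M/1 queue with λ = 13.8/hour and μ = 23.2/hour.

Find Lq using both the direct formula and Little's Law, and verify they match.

Method 1 (direct): Lq = λ²/(μ(μ-λ)) = 190.44/(23.2 × 9.40) = 0.8733

Method 2 (Little's Law):
W = 1/(μ-λ) = 1/9.40 = 0.10638
Wq = W - 1/μ = 0.10638 - 0.043103 = 0.06328
Lq = λWq = 13.8 × 0.06328 = 0.8733 ✔ (matches Method 1)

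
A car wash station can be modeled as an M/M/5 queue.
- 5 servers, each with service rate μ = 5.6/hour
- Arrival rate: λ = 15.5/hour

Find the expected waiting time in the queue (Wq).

Traffic intensity: ρ = λ/(cμ) = 15.5/(5×5.6) = 0.5536
Since ρ = 0.5536 < 1, system is stable.
Offered load a = λ/μ = cρ = 15.5/5.6 = 2.7679
P₀ = [ Σₙ₌₀^4 aⁿ/n! + a^5/(5!(1-ρ)) ]⁻¹
Σ = a^0/0! + a^1/1! + a^2/2! + a^3/3! + a^4/4! = 1.0000 + 2.7679 + 3.8305 + 3.5341 + 2.4455 = 13.5780
a^5/(5!(1-ρ)) = 162.4495/(120 × 0.44643) = 3.0324
P₀ = 1/(13.5780 + 3.0324) = 0.06020
Lq = P₀·a^5·ρ / (5!(1-ρ)²) = 0.06020 × 162.4495 × 0.5536 / (120 × 0.1993) = 0.2264
Wq = Lq/λ = 0.22637/15.5 = 0.01460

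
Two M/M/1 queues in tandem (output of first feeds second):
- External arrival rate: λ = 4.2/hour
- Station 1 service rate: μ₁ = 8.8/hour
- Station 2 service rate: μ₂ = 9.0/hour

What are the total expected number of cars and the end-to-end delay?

By Jackson's theorem, each station behaves as independent M/M/1.
Station 1: ρ₁ = 4.2/8.8 = 0.4773, L₁ = ρ₁/(1-ρ₁) = λ/(μ₁-λ) = 4.2/4.60 = 0.9130
Station 2: ρ₂ = 4.2/9.0 = 0.4667, L₂ = ρ₂/(1-ρ₂) = λ/(μ₂-λ) = 4.2/4.80 = 0.8750
Total: L = L₁ + L₂ = 0.9130 + 0.8750 = 1.7880
W = L/λ = 1.7880/4.2 = 0.4257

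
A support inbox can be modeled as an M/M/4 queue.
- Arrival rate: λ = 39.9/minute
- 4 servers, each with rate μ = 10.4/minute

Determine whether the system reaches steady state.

Stability requires ρ = λ/(cμ) < 1
ρ = 39.9/(4 × 10.4) = 39.9/41.60 = 0.9591
Since 0.9591 < 1, the system is STABLE.
The servers are busy 95.91% of the time.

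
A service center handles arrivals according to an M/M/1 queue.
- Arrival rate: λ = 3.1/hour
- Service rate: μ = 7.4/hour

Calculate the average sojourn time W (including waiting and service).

First, compute utilization: ρ = λ/μ = 3.1/7.4 = 0.4189
For M/M/1: W = 1/(μ-λ)
W = 1/(7.4-3.1) = 1/4.30
W = 0.2326 hours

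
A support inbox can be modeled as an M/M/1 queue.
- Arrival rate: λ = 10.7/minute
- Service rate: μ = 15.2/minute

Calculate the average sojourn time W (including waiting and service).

First, compute utilization: ρ = λ/μ = 10.7/15.2 = 0.7039
For M/M/1: W = 1/(μ-λ)
W = 1/(15.2-10.7) = 1/4.50
W = 0.2222 minutes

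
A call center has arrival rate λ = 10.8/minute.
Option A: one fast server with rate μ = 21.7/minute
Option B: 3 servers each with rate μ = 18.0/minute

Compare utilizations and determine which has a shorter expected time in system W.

Option A: single server μ = 21.7 (M/M/1)
  ρ_A = 10.8/21.7 = 0.4977
  W_A = 1/(μ-λ) = 1/(21.7-10.8) = 1/10.90 = 0.09174

Option B: 3 servers μ = 18.0 (M/M/3)
  ρ_B = λ/(cμ) = 10.8/(3×18.0) = 0.2000
  Offered load a = λ/μ = cρ = 10.8/18.0 = 0.6000
  P₀ = [ Σₙ₌₀^2 aⁿ/n! + a^3/(3!(1-ρ)) ]⁻¹
  Σ = a^0/0! + a^1/1! + a^2/2! = 1.0000 + 0.6000 + 0.1800 = 1.7800
  a^3/(3!(1-ρ)) = 0.2160/(6 × 0.8000) = 0.04500
  P₀ = 1/(1.7800 + 0.04500) = 0.5479
  Lq = P₀·a^3·ρ / (3!(1-ρ)²) = 0.5479 × 0.2160 × 0.2000 / (6 × 0.6400) = 0.006164
  Wq_B = Lq/λ = 0.0061644/10.8 = 0.0005708
  W_B = Wq_B + 1/μ = 0.0005708 + 0.05556 = 0.05613

Since W_B = 0.05613 < W_A = 0.09174, Option B (multiple servers) has the shorter time in system.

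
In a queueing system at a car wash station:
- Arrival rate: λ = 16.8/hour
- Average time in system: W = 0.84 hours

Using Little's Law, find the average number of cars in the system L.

Little's Law: L = λW
L = 16.8 × 0.84 = 14.1120 cars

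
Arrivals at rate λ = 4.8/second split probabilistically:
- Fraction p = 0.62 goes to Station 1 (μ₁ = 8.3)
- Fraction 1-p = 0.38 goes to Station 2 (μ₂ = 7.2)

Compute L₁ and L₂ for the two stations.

Effective rates: λ₁ = 4.8×0.62 = 2.976, λ₂ = 4.8×0.38 = 1.824
Station 1: ρ₁ = 2.976/8.3 = 0.35855, L₁ = ρ₁/(1-ρ₁) = 0.35855/(1-0.35855) = 0.5590
Station 2: ρ₂ = 1.824/7.2 = 0.25333, L₂ = ρ₂/(1-ρ₂) = 0.25333/(1-0.25333) = 0.3393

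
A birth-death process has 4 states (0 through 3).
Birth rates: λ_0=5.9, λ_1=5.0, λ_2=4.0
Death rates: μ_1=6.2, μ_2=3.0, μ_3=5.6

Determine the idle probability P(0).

Ratios P(n)/P(0) = (λ₀···λₙ₋₁)/(μ₁···μₙ):
P(1)/P(0) = (5.9)/(6.2) = 0.9516
P(2)/P(0) = (5.9×5.0)/(6.2×3.0) = 1.5860
P(3)/P(0) = (5.9×5.0×4.0)/(6.2×3.0×5.6) = 1.1329

Normalization: ∑ P(n) = 1
P(0) × (1.0000 + 0.9516 + 1.5860 + 1.1329) = 1
P(0) × 4.6705 = 1
P(0) = 1/4.6705 = 0.2141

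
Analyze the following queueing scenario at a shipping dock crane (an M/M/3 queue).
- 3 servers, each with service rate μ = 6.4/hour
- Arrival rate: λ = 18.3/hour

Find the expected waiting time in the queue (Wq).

Traffic intensity: ρ = λ/(cμ) = 18.3/(3×6.4) = 0.9531
Since ρ = 0.9531 < 1, system is stable.
Offered load a = λ/μ = cρ = 18.3/6.4 = 2.8594
P₀ = [ Σₙ₌₀^2 aⁿ/n! + a^3/(3!(1-ρ)) ]⁻¹
Σ = a^0/0! + a^1/1! + a^2/2! = 1.0000 + 2.8594 + 4.0880 = 7.9474
a^3/(3!(1-ρ)) = 23.37832/(6 × 0.04687500) = 83.1229
P₀ = 1/(7.9474 + 83.1229) = 0.01098
Lq = P₀·a^3·ρ / (3!(1-ρ)²) = 0.01098053 × 23.37832 × 0.9531250 / (6 × 0.002197266) = 18.5589
Wq = Lq/λ = 18.5589/18.3 = 1.0141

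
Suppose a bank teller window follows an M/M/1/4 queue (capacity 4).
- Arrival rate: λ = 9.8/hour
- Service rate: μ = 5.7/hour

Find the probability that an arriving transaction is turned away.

ρ = λ/μ = 9.8/5.7 = 1.7193
P₀ = (1-ρ)/(1-ρ^(K+1)) = (1-1.7193)/(1-1.7193^5) = -0.7193/-14.0231 = 0.05129
P_K = P₀×ρ^K = 0.05129 × 1.7193^4 = 0.05129 × 8.7379 = 0.4482
Blocking probability = 44.82%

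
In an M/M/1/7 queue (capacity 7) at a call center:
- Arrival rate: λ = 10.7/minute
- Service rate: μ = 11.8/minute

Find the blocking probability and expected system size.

ρ = λ/μ = 10.7/11.8 = 0.90678
P₀ = (1-ρ)/(1-ρ^(K+1)) = (1-0.90678)/(1-0.90678^8) = 0.09322/0.5429 = 0.1717
P_K = P₀×ρ^K = 0.17171 × 0.90678^7 = 0.17171 × 0.50410 = 0.08656
Blocking probability P_7 = 0.08656 (8.66%)
L = ρ[1 - (K+1)ρ^K + Kρ^(K+1)] / [(1-ρ)(1-ρ^(K+1))]
L = 0.90678 × (1 - 8×0.504096 + 7×0.457104) / ((1 - 0.90678) × (1 - 0.457104)) = 2.9915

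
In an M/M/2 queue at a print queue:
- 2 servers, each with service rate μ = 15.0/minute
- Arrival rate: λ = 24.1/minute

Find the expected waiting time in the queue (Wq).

Traffic intensity: ρ = λ/(cμ) = 24.1/(2×15.0) = 0.8033
Since ρ = 0.8033 < 1, system is stable.
Offered load a = λ/μ = cρ = 24.1/15.0 = 1.6067
P₀ = [ Σₙ₌₀^1 aⁿ/n! + a^2/(2!(1-ρ)) ]⁻¹
Σ = a^0/0! + a^1/1! = 1.0000 + 1.6067 = 2.6067
a^2/(2!(1-ρ)) = 2.5814/(2 × 0.19667) = 6.5628
P₀ = 1/(2.6067 + 6.5628) = 0.1091
Lq = P₀·a^2·ρ / (2!(1-ρ)²) = 0.10906 × 2.5814 × 0.80333 / (2 × 0.038678) = 2.9236
Wq = Lq/λ = 2.9236/24.1 = 0.1213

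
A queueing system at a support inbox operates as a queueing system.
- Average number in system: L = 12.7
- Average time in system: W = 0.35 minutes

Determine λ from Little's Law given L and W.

Little's Law: L = λW, so λ = L/W
λ = 12.7/0.35 = 36.2857 emails/minute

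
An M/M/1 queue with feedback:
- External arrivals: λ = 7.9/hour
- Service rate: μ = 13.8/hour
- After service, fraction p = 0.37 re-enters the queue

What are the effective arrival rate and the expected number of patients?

Effective arrival rate: λ_eff = λ/(1-p) = 7.9/(1-0.37) = 7.9/0.63 = 12.5396825
ρ = λ_eff/μ = 12.5396825/13.8 = 0.9086726
L = ρ/(1-ρ) = 0.9086726/(1-0.9086726) = 9.9496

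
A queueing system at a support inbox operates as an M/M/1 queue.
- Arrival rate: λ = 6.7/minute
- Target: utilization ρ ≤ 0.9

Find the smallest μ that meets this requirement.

ρ = λ/μ, so μ = λ/ρ
μ ≥ 6.7/0.9 = 7.4444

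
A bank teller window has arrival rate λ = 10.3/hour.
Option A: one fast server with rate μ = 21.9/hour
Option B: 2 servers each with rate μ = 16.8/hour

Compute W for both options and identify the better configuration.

Option A: single server μ = 21.9 (M/M/1)
  ρ_A = 10.3/21.9 = 0.4703
  W_A = 1/(μ-λ) = 1/(21.9-10.3) = 1/11.60 = 0.08621

Option B: 2 servers μ = 16.8 (M/M/2)
  ρ_B = λ/(cμ) = 10.3/(2×16.8) = 0.3065
  Offered load a = λ/μ = cρ = 10.3/16.8 = 0.6131
  P₀ = [ Σₙ₌₀^1 aⁿ/n! + a^2/(2!(1-ρ)) ]⁻¹
  Σ = a^0/0! + a^1/1! = 1.0000 + 0.6131 = 1.6131
  a^2/(2!(1-ρ)) = 0.3759/(2 × 0.6935) = 0.2710
  P₀ = 1/(1.6131 + 0.2710) = 0.5308
  Lq = P₀·a^2·ρ / (2!(1-ρ)²) = 0.53075 × 0.37589 × 0.30655 / (2 × 0.48088) = 0.06359
  Wq_B = Lq/λ = 0.063589/10.3 = 0.0061737
  W_B = Wq_B + 1/μ = 0.0061737 + 0.059524 = 0.06570

Since W_B = 0.06570 < W_A = 0.08621, Option B (multiple servers) has the shorter time in system.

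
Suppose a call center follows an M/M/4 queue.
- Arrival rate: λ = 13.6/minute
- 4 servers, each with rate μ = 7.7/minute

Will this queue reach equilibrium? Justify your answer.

Stability requires ρ = λ/(cμ) < 1
ρ = 13.6/(4 × 7.7) = 13.6/30.80 = 0.4416
Since 0.4416 < 1, the system is STABLE.
The servers are busy 44.16% of the time.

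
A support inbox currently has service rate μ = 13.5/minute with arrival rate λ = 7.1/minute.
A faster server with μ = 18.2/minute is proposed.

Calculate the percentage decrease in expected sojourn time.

System 1: ρ₁ = 7.1/13.5 = 0.5259, W₁ = 1/(13.5-7.1) = 0.15625
System 2: ρ₂ = 7.1/18.2 = 0.3901, W₂ = 1/(18.2-7.1) = 0.090090
Improvement: (W₁-W₂)/W₁ = (0.15625-0.090090)/0.15625 = 42.34%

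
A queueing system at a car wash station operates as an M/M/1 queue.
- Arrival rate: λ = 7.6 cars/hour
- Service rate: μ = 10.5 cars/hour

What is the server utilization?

Server utilization: ρ = λ/μ
ρ = 7.6/10.5 = 0.7238
The server is busy 72.38% of the time.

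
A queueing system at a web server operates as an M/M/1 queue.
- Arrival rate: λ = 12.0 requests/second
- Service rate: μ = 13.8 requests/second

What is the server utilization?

Server utilization: ρ = λ/μ
ρ = 12.0/13.8 = 0.8696
The server is busy 86.96% of the time.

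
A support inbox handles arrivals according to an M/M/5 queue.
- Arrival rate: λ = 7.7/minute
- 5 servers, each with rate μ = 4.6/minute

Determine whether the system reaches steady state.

Stability requires ρ = λ/(cμ) < 1
ρ = 7.7/(5 × 4.6) = 7.7/23.00 = 0.3348
Since 0.3348 < 1, the system is STABLE.
The servers are busy 33.48% of the time.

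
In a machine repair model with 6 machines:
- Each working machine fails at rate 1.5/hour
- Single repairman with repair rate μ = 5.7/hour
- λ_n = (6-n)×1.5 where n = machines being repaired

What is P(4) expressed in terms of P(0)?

P(4)/P(0) = ∏_{i=0}^{4-1} λ_i/μ_{i+1}
= (6-0)×1.5/5.7 × (6-1)×1.5/5.7 × (6-2)×1.5/5.7 × (6-3)×1.5/5.7
= 1.7265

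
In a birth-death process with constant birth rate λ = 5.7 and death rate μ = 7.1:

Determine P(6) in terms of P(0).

For constant rates: P(n)/P(0) = (λ/μ)^n
P(6)/P(0) = (5.7/7.1)^6 = 0.8028^6 = 0.2677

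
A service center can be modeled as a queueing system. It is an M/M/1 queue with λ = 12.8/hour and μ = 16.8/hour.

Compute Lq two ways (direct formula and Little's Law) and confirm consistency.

Method 1 (direct): Lq = λ²/(μ(μ-λ)) = 163.84/(16.8 × 4.00) = 2.4381

Method 2 (Little's Law):
W = 1/(μ-λ) = 1/4.00 = 0.2500
Wq = W - 1/μ = 0.2500 - 0.05952 = 0.19048
Lq = λWq = 12.8 × 0.19048 = 2.4381 ✔ (matches Method 1)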